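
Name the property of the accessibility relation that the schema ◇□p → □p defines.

the Euclidean property: ∀x ∀y ∀z (Rxy ∧ Rxz → Ryz)

This is frame-equivalent to ◇p → □◇p (substitute ¬p for p and contrapose).
Suppose ◇p→□◇p is valid. Take Rxy, Rxz and set V(p)={y}. Then ◇p at x, so □◇p at x, so ◇p at z, so some w with Rzw has p; w=y, i.e. Rzy. By symmetry of the argument, Ryz.
Conversely, any frame satisfying ∀x ∀y ∀z (Rxy ∧ Rxz → Ryz) validates the schema.
So the correspondent is the Euclidean property.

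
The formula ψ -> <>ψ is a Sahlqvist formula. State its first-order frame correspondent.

Reflexivity

Replacing ψ by ¬ψ and contraposing gives the equivalent schema □ψ → ψ.
Suppose □ψ→ψ is valid. At any x set V(ψ)={w : Rxw}. Then □ψ holds at x, so ψ holds at x, i.e. Rxx.
Conversely, any frame satisfying forall x Rxx validates the schema.
So the correspondent is reflexivity.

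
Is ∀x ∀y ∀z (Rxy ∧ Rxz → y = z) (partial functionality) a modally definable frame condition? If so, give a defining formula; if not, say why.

Yes, by ◇q → □q

The condition is partial functionality. A defining modal formula is ◇q → □q.
Suppose ◇q→□q is valid. Take Rxy, Rxz and set V(q)={y}. Then ◇q at x, so □q at x, so q at z, i.e. z=y.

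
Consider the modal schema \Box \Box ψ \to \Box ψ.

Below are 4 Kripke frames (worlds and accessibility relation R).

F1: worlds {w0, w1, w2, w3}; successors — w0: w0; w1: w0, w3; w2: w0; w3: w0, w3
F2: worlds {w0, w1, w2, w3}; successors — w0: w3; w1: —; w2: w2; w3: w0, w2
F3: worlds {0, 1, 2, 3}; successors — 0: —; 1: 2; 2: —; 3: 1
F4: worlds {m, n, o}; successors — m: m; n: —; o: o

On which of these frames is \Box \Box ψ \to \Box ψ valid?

The schema corresponds to density: \forall x \forall y (Rxy \to \exists z (Rxz \wedge Rzy)).
F1: satisfies the condition.
F2: fails — Rw3w0 but no z with Rw3z and Rzw0.
F3: fails — R12 but no z with R1z and Rz2.
F4: satisfies the condition.
Valid on: F1, F4.

F1, F4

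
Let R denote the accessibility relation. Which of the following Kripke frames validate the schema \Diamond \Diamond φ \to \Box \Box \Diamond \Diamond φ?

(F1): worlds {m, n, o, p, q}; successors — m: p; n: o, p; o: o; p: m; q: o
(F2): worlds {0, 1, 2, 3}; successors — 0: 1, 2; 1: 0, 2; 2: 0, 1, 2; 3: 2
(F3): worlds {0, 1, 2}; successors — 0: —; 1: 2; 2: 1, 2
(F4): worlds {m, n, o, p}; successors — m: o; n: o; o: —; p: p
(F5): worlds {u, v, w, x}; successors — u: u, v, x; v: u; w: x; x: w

(F2), (F3), (F4)

The schema corresponds to a generalized confluence (Geach) condition: \forall x \forall y \forall z ((x R^2 y \wedge x R^2 z) \to \exists w (y = w \wedge z R^2 w)).
(F1): fails — nR²m, nR²o but no w with m=w and oR²w.
(F2): holds.
(F3): holds.
(F4): holds.
(F5): fails — uR²u, uR²w but no t with u=t and wR²t.
Valid on: (F2), (F3), (F4).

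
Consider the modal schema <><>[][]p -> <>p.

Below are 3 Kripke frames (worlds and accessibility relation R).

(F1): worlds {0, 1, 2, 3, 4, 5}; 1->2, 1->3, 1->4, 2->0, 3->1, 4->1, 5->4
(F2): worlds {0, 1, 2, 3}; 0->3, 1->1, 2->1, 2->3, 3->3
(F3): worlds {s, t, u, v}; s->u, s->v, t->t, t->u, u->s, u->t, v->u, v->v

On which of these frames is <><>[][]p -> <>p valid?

This is the axiom for a generalized confluence (Geach) condition; its first-order frame correspondent is forall x forall y (x R^2 y -> exists w (y R^2 w & xRw)).
(F1): fails — 1R²0 but no w with 0R²w and 1Rw.
(F2): condition met.
(F3): condition met.

(F2), (F3)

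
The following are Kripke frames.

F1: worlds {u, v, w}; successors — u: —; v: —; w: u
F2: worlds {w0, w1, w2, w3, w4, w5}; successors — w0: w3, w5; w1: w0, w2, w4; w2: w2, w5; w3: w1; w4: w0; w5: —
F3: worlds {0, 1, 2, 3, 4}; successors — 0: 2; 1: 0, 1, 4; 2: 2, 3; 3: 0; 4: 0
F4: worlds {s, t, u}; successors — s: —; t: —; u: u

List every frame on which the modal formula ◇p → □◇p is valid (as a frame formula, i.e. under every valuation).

F4

Frame correspondent (Sahlqvist): ∀x ∀y ∀z (Rxy ∧ Rxz → Ryz) — i.e. the Euclidean property.
F1: fails — Rwu and Rwu but not Ruu.
F2: fails — Rw0w5 and Rw0w5 but not Rw5w5.
F3: fails — R10 and R10 but not R00.
F4: ✓.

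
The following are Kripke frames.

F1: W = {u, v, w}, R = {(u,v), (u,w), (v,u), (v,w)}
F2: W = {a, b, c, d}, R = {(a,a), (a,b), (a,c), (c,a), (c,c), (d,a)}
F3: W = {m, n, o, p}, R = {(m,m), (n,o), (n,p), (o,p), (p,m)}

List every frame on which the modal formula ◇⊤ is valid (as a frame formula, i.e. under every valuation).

This is the axiom for seriality; its first-order frame correspondent is ∀x ∃y Rxy.
F1: fails — world w has no successor.
F2: fails — world b has no successor.
F3: condition met.
Valid on: F3.

F3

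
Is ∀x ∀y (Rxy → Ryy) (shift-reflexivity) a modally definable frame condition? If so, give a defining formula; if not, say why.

Definable; □(□p → p) defines it

The condition is shift-reflexivity. A defining modal formula is □(□p → p).
Suppose □(□p→p) is valid. Take Rxy and set V(p)={w : Ryw}. Then at y, □p holds; since □(□p→p) at x, □p→p at y, so p at y, i.e. Ryy.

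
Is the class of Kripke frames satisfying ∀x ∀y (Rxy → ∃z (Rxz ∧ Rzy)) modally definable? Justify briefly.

Yes: it is density, defined by the C4 schema □□r → □r.
Suppose □□r→□r is valid. Take Rxy and set V(r)={w : xR²w}. Then □□r at x, so □r at x, so r at y, i.e. ∃z(Rxz∧Rzy).

Yes — defined by □□r → □r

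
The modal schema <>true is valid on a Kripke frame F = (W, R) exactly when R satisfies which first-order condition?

◇⊤ holds at w iff w has a successor, so frame-validity of ◇⊤ is exactly seriality. Equivalently via □ψ → ◇ψ:
Suppose □ψ→◇ψ is valid. At any x set V(ψ)=W. Then □ψ at x, so ◇ψ at x, so x has a successor.

seriality: forall x exists y Rxy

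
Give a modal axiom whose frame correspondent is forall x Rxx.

This is reflexivity; the standard corresponding axiom is T: □ψ → ψ.
Suppose □ψ→ψ is valid. At any x set V(ψ)={w : Rxw}. Then □ψ holds at x, so ψ holds at x, i.e. Rxx.

□ψ → ψ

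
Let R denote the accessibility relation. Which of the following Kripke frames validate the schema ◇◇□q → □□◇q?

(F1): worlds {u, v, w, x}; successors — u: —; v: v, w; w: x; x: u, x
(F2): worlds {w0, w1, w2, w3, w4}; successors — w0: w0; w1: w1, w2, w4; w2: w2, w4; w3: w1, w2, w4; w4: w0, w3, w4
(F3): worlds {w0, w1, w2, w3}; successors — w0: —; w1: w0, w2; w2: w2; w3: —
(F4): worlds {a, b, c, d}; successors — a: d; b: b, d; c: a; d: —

(F3)

The schema corresponds to a generalized confluence (Geach) condition: ∀x ∀y ∀z ((xR²y ∧ xR²z) → ∃w (yRw ∧ zRw)).
(F1): fails — vR²v, vR²w but no t with vRt and wRt.
(F2): fails — w1R²w0, w1R²w1 but no w with w0Rw and w1Rw.
(F3): ✓.
(F4): fails — bR²b, bR²d but no w with bRw and dRw.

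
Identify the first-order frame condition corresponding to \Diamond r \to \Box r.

Suppose ◇r→□r is valid. Take Rxy, Rxz and set V(r)={y}. Then ◇r at x, so □r at x, so r at z, i.e. z=y.
The converse is a direct semantic check.
So the correspondent is partial functionality.

partial functionality: \forall x \forall y \forall z (Rxy \wedge Rxz \to y = z)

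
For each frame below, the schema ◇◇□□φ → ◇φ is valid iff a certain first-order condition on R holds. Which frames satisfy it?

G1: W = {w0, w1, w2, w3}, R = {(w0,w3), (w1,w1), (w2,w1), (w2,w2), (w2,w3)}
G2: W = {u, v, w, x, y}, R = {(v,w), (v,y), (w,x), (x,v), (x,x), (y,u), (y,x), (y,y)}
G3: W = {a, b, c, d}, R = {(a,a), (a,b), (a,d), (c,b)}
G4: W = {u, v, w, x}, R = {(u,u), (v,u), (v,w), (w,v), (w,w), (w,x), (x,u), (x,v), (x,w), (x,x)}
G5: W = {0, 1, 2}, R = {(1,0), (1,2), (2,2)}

The schema corresponds to a generalized confluence (Geach) condition: ∀x ∀y (xR²y → ∃w (yR²w ∧ xRw)).
G1: fails — w2R²w3 but no w with w3R²w and w2Rw.
G2: fails — vR²u but no t with uR²t and vRt.
G3: fails — aR²b but no w with bR²w and aRw.
G4: fails — wR²u but no t with uR²t and wRt.
G5: holds.

G5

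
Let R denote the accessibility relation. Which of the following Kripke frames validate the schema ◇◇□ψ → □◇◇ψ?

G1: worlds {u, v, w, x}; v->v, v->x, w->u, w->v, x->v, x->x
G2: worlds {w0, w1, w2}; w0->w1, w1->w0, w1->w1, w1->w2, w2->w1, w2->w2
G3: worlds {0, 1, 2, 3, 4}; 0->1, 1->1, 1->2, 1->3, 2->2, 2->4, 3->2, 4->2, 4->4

G2, G3

The schema corresponds to a generalized confluence (Geach) condition: ∀x ∀y ∀z ((xR²y ∧ xRz) → ∃w (yRw ∧ zR²w)).
G1: fails — wR²v, wRu but no t with vRt and uR²t.
G2: holds.
G3: holds.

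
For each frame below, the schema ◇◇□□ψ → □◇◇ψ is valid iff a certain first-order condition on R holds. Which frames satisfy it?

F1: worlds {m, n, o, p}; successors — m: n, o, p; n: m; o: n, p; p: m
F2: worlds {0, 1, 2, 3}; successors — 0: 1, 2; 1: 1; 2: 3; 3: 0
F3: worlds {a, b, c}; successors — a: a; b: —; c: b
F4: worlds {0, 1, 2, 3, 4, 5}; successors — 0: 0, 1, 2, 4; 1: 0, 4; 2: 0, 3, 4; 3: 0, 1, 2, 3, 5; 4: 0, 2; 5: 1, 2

This is the axiom for a generalized confluence (Geach) condition; its first-order frame correspondent is ∀x ∀y ∀z ((xR²y ∧ xRz) → ∃w (yR²w ∧ zR²w)).
F1: fails — mR²n, mRo but no w with nR²w and oR²w.
F2: fails — 0R²1, 0R2 but no w with 1R²w and 2R²w.
F3: satisfies the condition.
F4: satisfies the condition.
Valid on: F3, F4.

F3, F4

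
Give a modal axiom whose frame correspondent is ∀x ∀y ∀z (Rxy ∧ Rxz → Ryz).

The condition is the Euclidean property. The 5 schema ◇q → □◇q defines it.

◇q → □◇q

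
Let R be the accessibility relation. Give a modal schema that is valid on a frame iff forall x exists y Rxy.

The condition is seriality. The D schema □p → ◇p defines it.
Suppose □p→◇p is valid. At any x set V(p)=W. Then □p at x, so ◇p at x, so x has a successor.

□p → ◇p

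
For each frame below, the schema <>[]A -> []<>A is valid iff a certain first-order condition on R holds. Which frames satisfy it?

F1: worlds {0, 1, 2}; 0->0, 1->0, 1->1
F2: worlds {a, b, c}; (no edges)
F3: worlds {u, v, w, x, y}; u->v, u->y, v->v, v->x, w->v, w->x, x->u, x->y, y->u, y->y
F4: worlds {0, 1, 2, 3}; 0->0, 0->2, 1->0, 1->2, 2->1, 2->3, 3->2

F1, F2

Frame correspondent (Sahlqvist): forall x forall y forall z (Rxy & Rxz -> exists w (Ryw & Rzw)) — i.e. convergence.
F1: ✓.
F2: ✓.
F3: fails — Ruv and Ruy but v and y have no common successor.
F4: fails — R00 and R02 but 0 and 2 have no common successor.
Valid on: F1, F2.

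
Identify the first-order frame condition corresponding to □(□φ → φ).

Suppose □(□φ→φ) is valid. Take Rxy and set V(φ)={w : Ryw}. Then at y, □φ holds; since □(□φ→φ) at x, □φ→φ at y, so φ at y, i.e. Ryy.

Shift-reflexivity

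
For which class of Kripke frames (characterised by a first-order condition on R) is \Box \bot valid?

emptiness of R: \forall x \forall y \neg Rxy

□⊥ is valid iff no world has any successor (otherwise □⊥ fails at any world with one).
Conversely, on a frame with emptiness of R the schema holds at every world under every valuation.
So the correspondent is emptiness of R.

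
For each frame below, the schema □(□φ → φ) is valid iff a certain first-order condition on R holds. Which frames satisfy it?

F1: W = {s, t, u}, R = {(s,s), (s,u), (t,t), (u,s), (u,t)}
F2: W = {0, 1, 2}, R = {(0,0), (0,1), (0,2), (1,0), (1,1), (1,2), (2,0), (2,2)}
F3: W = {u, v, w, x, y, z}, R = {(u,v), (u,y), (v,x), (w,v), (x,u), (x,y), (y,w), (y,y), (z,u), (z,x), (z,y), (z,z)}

F2

The schema corresponds to shift-reflexivity: ∀x ∀y (Rxy → Ryy).
F1: fails — Rsu but not Ruu.
F2: condition met.
F3: fails — Ruv but not Rvv.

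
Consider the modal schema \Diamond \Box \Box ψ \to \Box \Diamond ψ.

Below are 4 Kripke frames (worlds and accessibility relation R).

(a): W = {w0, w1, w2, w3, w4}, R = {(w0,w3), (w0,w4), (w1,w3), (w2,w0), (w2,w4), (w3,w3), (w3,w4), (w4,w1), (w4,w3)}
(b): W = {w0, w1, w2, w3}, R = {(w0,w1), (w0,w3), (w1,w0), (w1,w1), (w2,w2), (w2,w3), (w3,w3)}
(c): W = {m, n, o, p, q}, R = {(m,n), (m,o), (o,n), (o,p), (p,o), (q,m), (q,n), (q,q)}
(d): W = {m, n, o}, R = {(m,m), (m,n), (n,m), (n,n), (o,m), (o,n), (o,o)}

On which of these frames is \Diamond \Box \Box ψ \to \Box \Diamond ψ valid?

The schema corresponds to a generalized confluence (Geach) condition: \forall x \forall y \forall z ((xRy \wedge xRz) \to \exists w (y R^2 w \wedge zRw)).
(a): holds.
(b): fails — w0Rw3, w0Rw1 but no w with w3R²w and w1Rw.
(c): fails — mRn, mRn but no w with nR²w and nRw.
(d): holds.

(a), (d)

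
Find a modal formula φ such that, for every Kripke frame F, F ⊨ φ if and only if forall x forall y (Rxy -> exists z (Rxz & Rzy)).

The condition is density. The C4 schema □□ψ → □ψ defines it.
Suppose □□ψ→□ψ is valid. Take Rxy and set V(ψ)={w : xR²w}. Then □□ψ at x, so □ψ at x, so ψ at y, i.e. ∃z(Rxz∧Rzy).

□□ψ → □ψ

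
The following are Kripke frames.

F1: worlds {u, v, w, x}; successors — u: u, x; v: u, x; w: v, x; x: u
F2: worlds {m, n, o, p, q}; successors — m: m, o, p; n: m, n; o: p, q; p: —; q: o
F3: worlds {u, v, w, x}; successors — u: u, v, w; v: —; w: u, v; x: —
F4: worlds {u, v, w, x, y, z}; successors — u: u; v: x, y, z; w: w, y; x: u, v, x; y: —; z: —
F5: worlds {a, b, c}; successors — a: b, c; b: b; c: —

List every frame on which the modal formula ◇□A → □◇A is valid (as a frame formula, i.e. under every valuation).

F1

The schema corresponds to convergence: ∀x ∀y ∀z (Rxy ∧ Rxz → ∃w (Ryw ∧ Rzw)).
F1: holds.
F2: fails — Rmo and Rmp but o and p have no common successor.
F3: fails — Ruv and Ruv but v and v have no common successor.
F4: fails — Rvz and Rvz but z and z have no common successor.
F5: fails — Rac and Rac but c and c have no common successor.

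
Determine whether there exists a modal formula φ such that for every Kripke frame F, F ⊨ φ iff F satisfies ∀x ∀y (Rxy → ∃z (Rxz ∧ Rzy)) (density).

This is a Sahlqvist condition; the C4 axiom □□p → □p defines it.
Suppose □□p→□p is valid. Take Rxy and set V(p)={w : xR²w}. Then □□p at x, so □p at x, so p at y, i.e. ∃z(Rxz∧Rzy).

Yes, by □□p → □p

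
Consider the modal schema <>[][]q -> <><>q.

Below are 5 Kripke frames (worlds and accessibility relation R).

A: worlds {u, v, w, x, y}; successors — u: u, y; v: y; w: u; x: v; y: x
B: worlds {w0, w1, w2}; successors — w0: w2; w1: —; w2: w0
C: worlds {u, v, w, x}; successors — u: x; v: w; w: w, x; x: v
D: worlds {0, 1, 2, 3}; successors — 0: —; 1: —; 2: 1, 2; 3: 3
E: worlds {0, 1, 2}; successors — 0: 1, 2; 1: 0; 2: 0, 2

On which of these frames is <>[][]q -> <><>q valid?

E

Frame correspondent (Sahlqvist): forall x forall y (xRy -> exists w (y R^2 w & x R^2 w)) — i.e. a generalized confluence (Geach) condition.
A: fails — uRy but no t with yR²t and uR²t.
B: fails — w0Rw2 but no w with w2R²w and w0R²w.
C: fails — uRx but no t with xR²t and uR²t.
D: fails — 2R1 but no w with 1R²w and 2R²w.
E: ✓.
Valid on: E.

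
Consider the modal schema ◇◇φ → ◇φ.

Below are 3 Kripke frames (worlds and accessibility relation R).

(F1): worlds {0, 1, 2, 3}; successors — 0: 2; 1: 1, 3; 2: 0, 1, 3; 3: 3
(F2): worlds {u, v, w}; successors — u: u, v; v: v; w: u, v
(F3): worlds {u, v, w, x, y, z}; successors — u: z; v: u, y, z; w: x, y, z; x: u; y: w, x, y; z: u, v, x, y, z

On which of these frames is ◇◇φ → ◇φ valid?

This is the axiom for transitivity; its first-order frame correspondent is ∀x ∀y ∀z (Rxy ∧ Ryz → Rxz).
(F1): fails — R02 and R23 but not R03.
(F2): ✓.
(F3): fails — Ruz and Rzx but not Rux.

(F2)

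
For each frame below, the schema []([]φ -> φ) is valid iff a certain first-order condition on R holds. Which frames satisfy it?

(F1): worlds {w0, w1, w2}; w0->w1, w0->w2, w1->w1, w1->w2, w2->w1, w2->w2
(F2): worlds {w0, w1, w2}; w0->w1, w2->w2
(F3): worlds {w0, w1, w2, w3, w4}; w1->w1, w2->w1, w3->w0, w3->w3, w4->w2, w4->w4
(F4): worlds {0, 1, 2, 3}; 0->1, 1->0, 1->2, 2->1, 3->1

This is the axiom for shift-reflexivity; its first-order frame correspondent is forall x forall y (Rxy -> Ryy).
(F1): holds.
(F2): fails — Rw0w1 but not Rw1w1.
(F3): fails — Rw3w0 but not Rw0w0.
(F4): fails — R10 but not R00.
Valid on: (F1).

(F1)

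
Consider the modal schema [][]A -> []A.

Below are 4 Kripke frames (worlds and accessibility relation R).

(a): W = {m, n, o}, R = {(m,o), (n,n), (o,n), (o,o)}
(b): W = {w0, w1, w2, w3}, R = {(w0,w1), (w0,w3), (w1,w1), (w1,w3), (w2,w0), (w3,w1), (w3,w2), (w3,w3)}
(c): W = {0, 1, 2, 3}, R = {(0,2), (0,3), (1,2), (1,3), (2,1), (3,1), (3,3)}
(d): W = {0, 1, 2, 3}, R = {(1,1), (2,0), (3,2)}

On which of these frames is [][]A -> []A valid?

This is the axiom for density; its first-order frame correspondent is forall x forall y (Rxy -> exists z (Rxz & Rzy)).
(a): ✓.
(b): fails — Rw2w0 but no z with Rw2z and Rzw0.
(c): fails — R02 but no z with R0z and Rz2.
(d): fails — R20 but no z with R2z and Rz0.
Valid on: (a).

(a)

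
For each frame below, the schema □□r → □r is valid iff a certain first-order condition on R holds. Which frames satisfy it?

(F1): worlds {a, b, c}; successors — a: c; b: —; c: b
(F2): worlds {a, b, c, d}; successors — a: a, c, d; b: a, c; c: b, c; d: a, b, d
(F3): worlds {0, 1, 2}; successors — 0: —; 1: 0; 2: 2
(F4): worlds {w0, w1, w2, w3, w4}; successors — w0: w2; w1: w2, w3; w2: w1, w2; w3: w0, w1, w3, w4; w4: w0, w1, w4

The schema corresponds to density: ∀x ∀y (Rxy → ∃z (Rxz ∧ Rzy)).
(F1): fails — Rac but no z with Raz and Rzc.
(F2): satisfies the condition.
(F3): fails — R10 but no z with R1z and Rz0.
(F4): satisfies the condition.

(F2), (F4)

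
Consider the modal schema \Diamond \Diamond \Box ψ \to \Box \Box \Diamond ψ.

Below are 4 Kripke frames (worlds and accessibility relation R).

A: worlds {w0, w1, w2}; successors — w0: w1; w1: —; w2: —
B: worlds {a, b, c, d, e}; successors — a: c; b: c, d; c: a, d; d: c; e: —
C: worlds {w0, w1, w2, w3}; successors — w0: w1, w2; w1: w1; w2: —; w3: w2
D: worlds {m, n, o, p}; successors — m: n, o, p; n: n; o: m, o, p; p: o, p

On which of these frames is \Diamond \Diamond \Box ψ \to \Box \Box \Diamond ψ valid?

A, C

The schema corresponds to a generalized confluence (Geach) condition: \forall x \forall y \forall z ((x R^2 y \wedge x R^2 z) \to \exists w (yRw \wedge zRw)).
A: ✓.
B: fails — bR²a, bR²c but no w with aRw and cRw.
C: ✓.
D: fails — mR²n, mR²o but no w with nRw and oRw.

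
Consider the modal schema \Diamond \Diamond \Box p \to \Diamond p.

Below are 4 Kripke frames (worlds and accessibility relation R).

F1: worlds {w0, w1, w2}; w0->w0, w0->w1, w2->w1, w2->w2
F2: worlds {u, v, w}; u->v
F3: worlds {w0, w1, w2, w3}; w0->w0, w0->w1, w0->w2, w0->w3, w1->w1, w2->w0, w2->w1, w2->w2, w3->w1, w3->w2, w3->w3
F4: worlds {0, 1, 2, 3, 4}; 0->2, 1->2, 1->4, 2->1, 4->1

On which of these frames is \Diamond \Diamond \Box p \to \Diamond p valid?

Frame correspondent (Sahlqvist): \forall x \forall y (x R^2 y \to \exists w (yRw \wedge xRw)) — i.e. a generalized confluence (Geach) condition.
F1: fails — w0R²w1 but no w with w1Rw and w0Rw.
F2: satisfies the condition.
F3: satisfies the condition.
F4: satisfies the condition.
Valid on: F2, F3, F4.

F2, F3, F4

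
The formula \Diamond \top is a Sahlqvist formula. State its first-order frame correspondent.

This schema is equivalent to the D axiom □φ → ◇φ.
Its frame correspondent is seriality — \forall x \exists y Rxy.

Seriality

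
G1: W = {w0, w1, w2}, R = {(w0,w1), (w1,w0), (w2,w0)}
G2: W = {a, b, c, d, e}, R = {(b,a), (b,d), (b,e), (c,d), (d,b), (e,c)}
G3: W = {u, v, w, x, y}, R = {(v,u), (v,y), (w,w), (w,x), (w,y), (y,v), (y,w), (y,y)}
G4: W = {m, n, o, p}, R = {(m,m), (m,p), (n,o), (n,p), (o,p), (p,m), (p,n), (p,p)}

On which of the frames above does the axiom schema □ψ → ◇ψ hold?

G1, G4

This is the axiom for seriality; its first-order frame correspondent is ∀x ∃y Rxy.
G1: ✓.
G2: fails — world a has no successor.
G3: fails — world u has no successor.
G4: ✓.
Valid on: G1, G4.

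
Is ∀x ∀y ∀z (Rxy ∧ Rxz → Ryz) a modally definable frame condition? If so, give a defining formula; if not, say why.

This is a Sahlqvist condition; the 5 axiom ◇p → □◇p defines it.
Suppose ◇p→□◇p is valid. Take Rxy, Rxz and set V(p)={y}. Then ◇p at x, so □◇p at x, so ◇p at z, so some w with Rzw has p; w=y, i.e. Rzy. By symmetry of the argument, Ryz.

Yes, by ◇p → □◇p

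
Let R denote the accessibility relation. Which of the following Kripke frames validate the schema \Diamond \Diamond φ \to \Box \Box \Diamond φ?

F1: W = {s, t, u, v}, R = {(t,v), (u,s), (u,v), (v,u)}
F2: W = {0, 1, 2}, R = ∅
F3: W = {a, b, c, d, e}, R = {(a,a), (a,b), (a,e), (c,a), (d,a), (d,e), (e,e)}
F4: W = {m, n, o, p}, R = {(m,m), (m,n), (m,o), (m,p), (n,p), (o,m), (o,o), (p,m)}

The schema corresponds to a generalized confluence (Geach) condition: \forall x \forall y \forall z ((x R^2 y \wedge x R^2 z) \to \exists w (y = w \wedge zRw)).
F1: fails — tR²u, tR²u but no w with u=w and uRw.
F2: satisfies the condition.
F3: fails — aR²a, aR²b but no w with a=w and bRw.
F4: fails — mR²m, mR²n but no w with m=w and nRw.
Valid on: F2.

F2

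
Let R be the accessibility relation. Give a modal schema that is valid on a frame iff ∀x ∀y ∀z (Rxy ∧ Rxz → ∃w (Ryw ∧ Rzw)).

◇□s → □◇s

This is convergence; the standard corresponding axiom is .2: ◇□s → □◇s.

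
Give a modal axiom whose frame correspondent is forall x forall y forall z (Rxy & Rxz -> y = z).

◇q → □q

This is partial functionality; the standard corresponding axiom is CD: ◇q → □q.
Suppose ◇q→□q is valid. Take Rxy, Rxz and set V(q)={y}. Then ◇q at x, so □q at x, so q at z, i.e. z=y.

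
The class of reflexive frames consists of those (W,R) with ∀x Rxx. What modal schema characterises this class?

□q → q

This is reflexivity; the standard corresponding axiom is T: □q → q.
Suppose □q→q is valid. At any x set V(q)={w : Rxw}. Then □q holds at x, so q holds at x, i.e. Rxx.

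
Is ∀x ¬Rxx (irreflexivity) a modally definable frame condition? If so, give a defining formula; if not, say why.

If a class were modally definable it would be closed under surjective bounded morphisms (Goldblatt–Thomason).
The 3-cycle (worlds 0,1,2 with 0→1→2→0) is irreflexive, and the map sending every world to a single reflexive point • is a surjective bounded morphism (forth: every edge maps to (•,•); back: every world has a successor). So any modal formula valid on the 3-cycle is also valid on the reflexive point, which is not irreflexive.
Hence irreflexivity is not modally definable.

No — not modally definable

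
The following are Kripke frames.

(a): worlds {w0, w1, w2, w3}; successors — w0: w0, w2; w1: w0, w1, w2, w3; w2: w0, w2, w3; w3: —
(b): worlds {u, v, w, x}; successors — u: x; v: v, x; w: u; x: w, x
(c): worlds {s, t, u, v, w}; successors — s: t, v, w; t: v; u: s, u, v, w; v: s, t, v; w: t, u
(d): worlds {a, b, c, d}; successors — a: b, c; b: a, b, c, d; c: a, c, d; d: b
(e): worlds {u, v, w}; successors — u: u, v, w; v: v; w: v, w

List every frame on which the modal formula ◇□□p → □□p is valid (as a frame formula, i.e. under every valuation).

(d)

Frame correspondent (Sahlqvist): ∀x ∀y ∀z ((xRy ∧ xR²z) → ∃w (yR²w ∧ z = w)) — i.e. a generalized confluence (Geach) condition.
(a): fails — w1Rw0, w1R²w1 but no w with w0R²w and w1=w.
(b): fails — vRx, vR²v but no t with xR²t and v=t.
(c): fails — sRt, sR²u but no w* with tR²w* and u=w*.
(d): ✓.
(e): fails — uRv, uR²u but no t with vR²t and u=t.
Valid on: (d).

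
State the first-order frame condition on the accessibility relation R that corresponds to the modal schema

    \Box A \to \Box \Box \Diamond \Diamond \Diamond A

\forall x \forall z (x R^2 z \to \exists w (xRw \wedge z R^3 w))

This is a Sahlqvist (Geach-type) schema ◇^0□^1A → □^2◇^3A.
First-order correspondent: \forall x \forall z (x R^2 z \to \exists w (xRw \wedge z R^3 w)).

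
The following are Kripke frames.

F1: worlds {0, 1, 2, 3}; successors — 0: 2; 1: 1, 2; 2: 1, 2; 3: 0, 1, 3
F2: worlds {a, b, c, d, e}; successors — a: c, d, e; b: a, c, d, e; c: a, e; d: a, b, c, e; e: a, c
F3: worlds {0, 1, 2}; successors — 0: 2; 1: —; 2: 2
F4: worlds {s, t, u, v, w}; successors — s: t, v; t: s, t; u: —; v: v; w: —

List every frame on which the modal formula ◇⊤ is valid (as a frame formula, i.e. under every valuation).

The schema corresponds to seriality: ∀x ∃y Rxy.
F1: satisfies the condition.
F2: satisfies the condition.
F3: fails — world 1 has no successor.
F4: fails — world u has no successor.

F1, F2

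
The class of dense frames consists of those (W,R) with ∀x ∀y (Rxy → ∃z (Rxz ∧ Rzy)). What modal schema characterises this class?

The condition is density. The C4 schema □□s → □s defines it.

□□s → □s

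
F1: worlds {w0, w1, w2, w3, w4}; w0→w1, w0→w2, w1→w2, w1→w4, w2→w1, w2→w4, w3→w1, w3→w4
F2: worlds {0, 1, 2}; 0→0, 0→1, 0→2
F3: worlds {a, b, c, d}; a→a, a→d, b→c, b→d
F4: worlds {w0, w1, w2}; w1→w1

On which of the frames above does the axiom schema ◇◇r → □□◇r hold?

The schema corresponds to a generalized confluence (Geach) condition: ∀x ∀y ∀z ((xR²y ∧ xR²z) → ∃w (y = w ∧ zRw)).
F1: fails — w0R²w1, w0R²w1 but no w with w1=w and w1Rw.
F2: fails — 0R²0, 0R²1 but no w with 0=w and 1Rw.
F3: fails — aR²a, aR²d but no w with a=w and dRw.
F4: ✓.

F4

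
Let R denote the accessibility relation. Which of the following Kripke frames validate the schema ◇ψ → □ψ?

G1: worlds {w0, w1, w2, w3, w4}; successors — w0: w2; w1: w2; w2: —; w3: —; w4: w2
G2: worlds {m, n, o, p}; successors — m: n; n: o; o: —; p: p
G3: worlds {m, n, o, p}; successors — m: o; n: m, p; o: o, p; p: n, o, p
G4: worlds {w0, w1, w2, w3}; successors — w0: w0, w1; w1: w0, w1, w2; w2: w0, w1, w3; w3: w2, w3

Frame correspondent (Sahlqvist): ∀x ∀y ∀z (Rxy ∧ Rxz → y = z) — i.e. partial functionality.
G1: holds.
G2: holds.
G3: fails — n sees both m and p.
G4: fails — w0 sees both w0 and w1.

G1, G2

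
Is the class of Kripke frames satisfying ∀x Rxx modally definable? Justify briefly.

Yes — defined by □p → p

The condition is reflexivity. A defining modal formula is □p → p.
Suppose □p→p is valid. At any x set V(p)={w : Rxw}. Then □p holds at x, so p holds at x, i.e. Rxx.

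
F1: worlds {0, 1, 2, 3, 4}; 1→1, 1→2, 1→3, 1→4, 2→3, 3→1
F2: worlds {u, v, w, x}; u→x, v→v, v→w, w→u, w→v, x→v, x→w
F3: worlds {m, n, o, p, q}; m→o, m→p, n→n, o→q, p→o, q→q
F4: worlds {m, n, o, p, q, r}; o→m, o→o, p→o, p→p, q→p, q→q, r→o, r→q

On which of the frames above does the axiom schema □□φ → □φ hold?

The schema corresponds to density: ∀x ∀y (Rxy → ∃z (Rxz ∧ Rzy)).
F1: fails — R23 but no z with R2z and Rz3.
F2: fails — Rwu but no z with Rwz and Rzu.
F3: fails — Rpo but no z with Rpz and Rzo.
F4: satisfies the condition.

F4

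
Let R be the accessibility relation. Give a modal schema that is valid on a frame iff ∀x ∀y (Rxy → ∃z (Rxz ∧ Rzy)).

This is density; the standard corresponding axiom is C4: □□q → □q.
Suppose □□q→□q is valid. Take Rxy and set V(q)={w : xR²w}. Then □□q at x, so □q at x, so q at y, i.e. ∃z(Rxz∧Rzy).

□□q → □q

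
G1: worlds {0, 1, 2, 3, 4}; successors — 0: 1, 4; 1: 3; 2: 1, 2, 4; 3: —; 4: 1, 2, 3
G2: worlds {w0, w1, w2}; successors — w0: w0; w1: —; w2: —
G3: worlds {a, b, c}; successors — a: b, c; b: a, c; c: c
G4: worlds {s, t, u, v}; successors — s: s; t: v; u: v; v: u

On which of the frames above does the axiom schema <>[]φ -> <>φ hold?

Frame correspondent (Sahlqvist): forall x forall y (xRy -> exists w (yRw & xRw)) — i.e. a generalized confluence (Geach) condition.
G1: fails — 0R1 but no w with 1Rw and 0Rw.
G2: ✓.
G3: ✓.
G4: fails — tRv but no w with vRw and tRw.
Valid on: G2, G3.

G2, G3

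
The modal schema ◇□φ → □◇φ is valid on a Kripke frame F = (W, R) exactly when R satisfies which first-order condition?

convergence

This schema is the .2 axiom.
It corresponds to convergence: ∀x ∀y ∀z (Rxy ∧ Rxz → ∃w (Ryw ∧ Rzw)).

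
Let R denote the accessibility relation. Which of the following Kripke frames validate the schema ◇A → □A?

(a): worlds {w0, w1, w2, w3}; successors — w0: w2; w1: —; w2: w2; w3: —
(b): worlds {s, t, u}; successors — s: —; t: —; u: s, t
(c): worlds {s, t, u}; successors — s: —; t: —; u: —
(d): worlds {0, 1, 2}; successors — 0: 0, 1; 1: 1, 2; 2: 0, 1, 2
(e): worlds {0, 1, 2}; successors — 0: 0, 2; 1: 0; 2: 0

(a), (c)

Frame correspondent (Sahlqvist): ∀x ∀y ∀z (Rxy ∧ Rxz → y = z) — i.e. partial functionality.
(a): holds.
(b): fails — u sees both s and t.
(c): holds.
(d): fails — 0 sees both 0 and 1.
(e): fails — 0 sees both 0 and 2.
Valid on: (a), (c).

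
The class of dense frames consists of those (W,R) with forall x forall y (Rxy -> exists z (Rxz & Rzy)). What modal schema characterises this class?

A defining formula is □□r → □r (the C4 axiom).
Suppose □□r→□r is valid. Take Rxy and set V(r)={w : xR²w}. Then □□r at x, so □r at x, so r at y, i.e. ∃z(Rxz∧Rzy).

□□r → □r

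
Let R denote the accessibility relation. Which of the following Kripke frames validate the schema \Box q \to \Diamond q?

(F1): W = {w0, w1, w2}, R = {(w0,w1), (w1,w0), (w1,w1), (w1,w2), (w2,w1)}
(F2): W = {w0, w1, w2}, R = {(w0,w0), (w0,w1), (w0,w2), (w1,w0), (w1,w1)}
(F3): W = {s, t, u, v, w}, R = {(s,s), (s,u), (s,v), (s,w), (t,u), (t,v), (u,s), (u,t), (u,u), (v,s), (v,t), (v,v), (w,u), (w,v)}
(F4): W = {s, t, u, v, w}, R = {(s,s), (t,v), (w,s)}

(F1), (F3)

This is the axiom for seriality; its first-order frame correspondent is \forall x \exists y Rxy.
(F1): ✓.
(F2): fails — world w2 has no successor.
(F3): ✓.
(F4): fails — world u has no successor.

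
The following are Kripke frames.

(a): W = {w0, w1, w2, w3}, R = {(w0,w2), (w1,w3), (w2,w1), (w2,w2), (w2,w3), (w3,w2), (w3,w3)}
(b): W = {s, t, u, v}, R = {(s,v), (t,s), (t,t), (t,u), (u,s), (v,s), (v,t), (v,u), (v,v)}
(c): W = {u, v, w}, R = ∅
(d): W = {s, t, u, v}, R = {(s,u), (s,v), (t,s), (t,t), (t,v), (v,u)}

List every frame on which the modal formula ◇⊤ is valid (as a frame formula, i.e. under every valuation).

(a), (b)

Frame correspondent (Sahlqvist): ∀x ∃y Rxy — i.e. seriality.
(a): holds.
(b): holds.
(c): fails — world u has no successor.
(d): fails — world u has no successor.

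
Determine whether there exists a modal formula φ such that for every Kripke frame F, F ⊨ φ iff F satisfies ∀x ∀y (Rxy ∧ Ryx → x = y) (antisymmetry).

Not definable by any modal formula

If a class were modally definable it would be closed under surjective bounded morphisms (Goldblatt–Thomason).
The 4-cycle (worlds s,t,u,v with s→t→u→v→s) is antisymmetric. Sending even-indexed worlds to • and odd-indexed worlds to ∘ is a surjective bounded morphism onto the two-world frame with •↔∘, which is not antisymmetric.
So no modal formula (or set of formulas) defines exactly the antisymmetric frames.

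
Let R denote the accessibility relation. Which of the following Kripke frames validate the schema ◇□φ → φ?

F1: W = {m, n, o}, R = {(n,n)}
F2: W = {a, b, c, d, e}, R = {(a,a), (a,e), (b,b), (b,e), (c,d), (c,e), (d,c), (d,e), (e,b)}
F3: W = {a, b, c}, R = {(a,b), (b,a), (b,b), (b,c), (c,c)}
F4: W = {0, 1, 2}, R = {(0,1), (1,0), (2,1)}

F1

Frame correspondent (Sahlqvist): ∀x ∀y (Rxy → Ryx) — i.e. symmetry.
F1: holds.
F2: fails — Rae but not Rea.
F3: fails — Rbc but not Rcb.
F4: fails — R21 but not R12.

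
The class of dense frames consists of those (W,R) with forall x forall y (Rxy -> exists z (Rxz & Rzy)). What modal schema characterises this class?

□□p → □p

The condition is density. The C4 schema □□p → □p defines it.
Suppose □□p→□p is valid. Take Rxy and set V(p)={w : xR²w}. Then □□p at x, so □p at x, so p at y, i.e. ∃z(Rxz∧Rzy).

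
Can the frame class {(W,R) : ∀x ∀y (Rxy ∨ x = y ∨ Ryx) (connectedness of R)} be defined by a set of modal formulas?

If a class were modally definable it would be closed under disjoint unions (Goldblatt–Thomason).
Take 2 disjoint single-world reflexive frames: each is trivially connected, but their disjoint union has 2 worlds with no edge between distinct components, so it is not connected.
So no modal formula (or set of formulas) defines exactly the connected frames.

Not definable by any modal formula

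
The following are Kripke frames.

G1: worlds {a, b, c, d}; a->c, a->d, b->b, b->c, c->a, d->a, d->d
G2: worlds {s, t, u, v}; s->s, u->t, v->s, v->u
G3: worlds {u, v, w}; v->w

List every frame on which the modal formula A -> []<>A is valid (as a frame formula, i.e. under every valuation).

none

The schema corresponds to symmetry: forall x forall y (Rxy -> Ryx).
G1: fails — Rbc but not Rcb.
G2: fails — Rvu but not Ruv.
G3: fails — Rvw but not Rwv.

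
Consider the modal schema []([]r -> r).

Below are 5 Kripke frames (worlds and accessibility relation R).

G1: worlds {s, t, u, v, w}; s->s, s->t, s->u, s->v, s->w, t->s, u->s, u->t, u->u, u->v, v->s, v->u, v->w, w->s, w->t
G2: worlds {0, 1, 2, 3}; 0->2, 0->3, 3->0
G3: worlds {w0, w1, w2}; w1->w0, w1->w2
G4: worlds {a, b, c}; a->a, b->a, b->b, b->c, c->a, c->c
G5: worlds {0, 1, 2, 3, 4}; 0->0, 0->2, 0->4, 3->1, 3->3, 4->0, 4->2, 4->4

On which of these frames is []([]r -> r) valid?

The schema corresponds to shift-reflexivity: forall x forall y (Rxy -> Ryy).
G1: fails — Ruv but not Rvv.
G2: fails — R30 but not R00.
G3: fails — Rw1w2 but not Rw2w2.
G4: ✓.
G5: fails — R31 but not R11.

G4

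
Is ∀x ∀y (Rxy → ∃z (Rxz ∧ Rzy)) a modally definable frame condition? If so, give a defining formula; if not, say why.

The condition is density. A defining modal formula is □□q → □q.
Suppose □□q→□q is valid. Take Rxy and set V(q)={w : xR²w}. Then □□q at x, so □q at x, so q at y, i.e. ∃z(Rxz∧Rzy).

Yes, by □□q → □q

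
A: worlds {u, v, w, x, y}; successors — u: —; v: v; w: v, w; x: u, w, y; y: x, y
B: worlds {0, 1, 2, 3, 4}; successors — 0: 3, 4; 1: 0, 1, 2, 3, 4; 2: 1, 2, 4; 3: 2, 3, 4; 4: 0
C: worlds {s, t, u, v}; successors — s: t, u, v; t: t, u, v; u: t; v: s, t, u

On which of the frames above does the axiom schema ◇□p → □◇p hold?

C

This is the axiom for convergence; its first-order frame correspondent is ∀x ∀y ∀z (Rxy ∧ Rxz → ∃w (Ryw ∧ Rzw)).
A: fails — Rxw and Rxu but w and u have no common successor.
B: fails — R04 and R03 but 4 and 3 have no common successor.
C: satisfies the condition.
Valid on: C.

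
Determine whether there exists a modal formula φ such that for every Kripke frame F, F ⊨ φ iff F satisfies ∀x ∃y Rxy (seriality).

Yes, by □q → ◇q

This is a Sahlqvist condition; the D axiom □q → ◇q defines it.
Suppose □q→◇q is valid. At any x set V(q)=W. Then □q at x, so ◇q at x, so x has a successor.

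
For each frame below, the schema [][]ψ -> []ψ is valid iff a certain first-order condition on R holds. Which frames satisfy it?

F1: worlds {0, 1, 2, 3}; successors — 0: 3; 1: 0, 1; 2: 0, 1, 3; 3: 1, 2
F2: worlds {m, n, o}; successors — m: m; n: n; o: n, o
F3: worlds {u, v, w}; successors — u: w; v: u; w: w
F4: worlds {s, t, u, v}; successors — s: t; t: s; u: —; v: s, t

F2

Frame correspondent (Sahlqvist): forall x forall y (Rxy -> exists z (Rxz & Rzy)) — i.e. density.
F1: fails — R32 but no z with R3z and Rz2.
F2: ✓.
F3: fails — Rvu but no z with Rvz and Rzu.
F4: fails — Rts but no z with Rtz and Rzs.
Valid on: F2.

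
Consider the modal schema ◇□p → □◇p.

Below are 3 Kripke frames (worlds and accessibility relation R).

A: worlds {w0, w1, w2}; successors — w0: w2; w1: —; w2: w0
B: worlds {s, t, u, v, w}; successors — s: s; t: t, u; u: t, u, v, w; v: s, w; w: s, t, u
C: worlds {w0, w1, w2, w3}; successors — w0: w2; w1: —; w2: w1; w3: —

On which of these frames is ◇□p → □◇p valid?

This is the axiom for convergence; its first-order frame correspondent is ∀x ∀y ∀z (Rxy ∧ Rxz → ∃w (Ryw ∧ Rzw)).
A: holds.
B: fails — Ruv and Rut but v and t have no common successor.
C: fails — Rw2w1 and Rw2w1 but w1 and w1 have no common successor.

A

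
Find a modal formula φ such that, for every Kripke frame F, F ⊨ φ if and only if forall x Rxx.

A defining formula is □r → r (the T axiom).

□r → r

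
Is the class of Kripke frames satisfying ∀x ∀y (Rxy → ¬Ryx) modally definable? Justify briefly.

If a class were modally definable it would be closed under surjective bounded morphisms (Goldblatt–Thomason).
The 3-cycle (worlds a,b,c with a→b→c→a) is asymmetric. Mapping every world to a single reflexive point • is a surjective bounded morphism, and the reflexive point is not asymmetric (R•• but asymmetry requires ¬R••).
So the class is not modally definable.

No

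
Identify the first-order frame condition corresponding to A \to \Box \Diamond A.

symmetry: \forall x \forall y (Rxy \to Ryx)

Suppose A→□◇A is valid. Take Rxy and set V(A)={x}. Then A at x, so □◇A at x, so ◇A at y, so some z with Ryz has A; z=x, i.e. Ryx.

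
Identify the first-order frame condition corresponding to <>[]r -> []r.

the Euclidean property: forall x forall y forall z (Rxy & Rxz -> Ryz)

This is a form of the 5 axiom.
Its frame correspondent is the Euclidean property — forall x forall y forall z (Rxy & Rxz -> Ryz).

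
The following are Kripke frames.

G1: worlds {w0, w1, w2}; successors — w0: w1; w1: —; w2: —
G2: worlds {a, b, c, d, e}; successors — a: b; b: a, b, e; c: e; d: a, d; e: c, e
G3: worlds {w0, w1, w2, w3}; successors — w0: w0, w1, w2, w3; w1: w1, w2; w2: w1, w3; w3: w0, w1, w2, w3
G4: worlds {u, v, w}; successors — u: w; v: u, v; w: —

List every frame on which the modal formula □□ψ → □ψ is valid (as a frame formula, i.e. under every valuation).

Frame correspondent (Sahlqvist): ∀x ∀y (Rxy → ∃z (Rxz ∧ Rzy)) — i.e. density.
G1: fails — Rw0w1 but no z with Rw0z and Rzw1.
G2: satisfies the condition.
G3: satisfies the condition.
G4: fails — Ruw but no z with Ruz and Rzw.
Valid on: G2, G3.

G2, G3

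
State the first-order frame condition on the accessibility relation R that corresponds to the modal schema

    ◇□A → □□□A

This is a Sahlqvist (Geach-type) schema ◇^1□^1A → □^3◇^0A.
Minimal-valuation argument: fix x; take any y with xR^1y and any z with xR^3z. Set V(A) to the set of worlds R-reachable from y in exactly 1 step. Then □^1A holds at y, so the antecedent holds at x; validity forces ◇^0A at z, giving a w with zR^0w and yR^1w.
First-order correspondent: ∀x ∀y ∀z ((xRy ∧ xR³z) → ∃w (yRw ∧ z = w)).

∀x ∀y ∀z ((xRy ∧ xR³z) → ∃w (yRw ∧ z = w))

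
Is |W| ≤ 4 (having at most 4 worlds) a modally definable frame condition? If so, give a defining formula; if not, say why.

Not definable by any modal formula

If a class were modally definable it would be closed under disjoint unions (Goldblatt–Thomason).
Any modal formula valid on each of 5 disjoint one-world frames is valid on their disjoint union (validity is preserved under disjoint unions). Each one-world frame has |W|=1≤4, but the union has |W|=5.
Hence having at most 4 worlds is not modally definable.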